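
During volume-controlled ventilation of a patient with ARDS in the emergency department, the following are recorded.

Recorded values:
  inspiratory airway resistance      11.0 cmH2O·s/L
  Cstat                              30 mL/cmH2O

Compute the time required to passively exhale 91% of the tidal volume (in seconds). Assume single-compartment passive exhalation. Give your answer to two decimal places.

0.79

τ = R × C = 11.0 × 30 mL/cmH2O = 11.0 × 0.030 L/cmH2O = 0.33 s.
Exhaled fraction f = 1 − e^(−t/τ) → t = −τ·ln(1 − f) = −0.33·ln(0.09) = 0.7946 s.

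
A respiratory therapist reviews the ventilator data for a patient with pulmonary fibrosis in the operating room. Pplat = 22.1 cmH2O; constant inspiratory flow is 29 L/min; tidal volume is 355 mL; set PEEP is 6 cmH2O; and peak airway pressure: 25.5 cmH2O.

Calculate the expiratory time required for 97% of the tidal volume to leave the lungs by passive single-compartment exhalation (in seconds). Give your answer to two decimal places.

0.54

Flow: 29 L/min ÷ 60 = 0.4833 L/s.
R = (PIP − Pplat)/V̇ = (25.5 − 22.1) / 0.4833 = 3.4/0.4833 = 7.035 cmH2O·s/L.
C = Vt/(Pplat − PEEP) = 355.0 / (22.1 − 6) = 355.0/16.1 = 22.05 mL/cmH2O.
τ = R × C = 7.035 × 0.02205 L/cmH2O = 0.1551 s.
t = −τ·ln(1 − 0.97) = −0.1551·ln(0.03) = 0.5439 s.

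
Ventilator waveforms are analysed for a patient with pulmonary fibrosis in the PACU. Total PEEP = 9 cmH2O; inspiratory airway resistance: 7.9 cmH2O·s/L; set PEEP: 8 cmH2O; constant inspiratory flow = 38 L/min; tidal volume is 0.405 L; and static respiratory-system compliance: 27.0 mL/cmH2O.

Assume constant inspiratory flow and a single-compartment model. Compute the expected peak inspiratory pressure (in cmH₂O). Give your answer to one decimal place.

29.0

Flow: 38 L/min ÷ 60 = 0.6333 L/s.
Total PEEP = 9 cmH2O (set 8 + intrinsic 1); this is the baseline alveolar pressure.
Equation of motion (constant flow): PIP = Vt/C + R·V̇ + PEEP.
PIP = 405/27.0 + 7.9×0.6333 + 9 = 15.0 + 5.003 + 9 = 29.003 cmH2O.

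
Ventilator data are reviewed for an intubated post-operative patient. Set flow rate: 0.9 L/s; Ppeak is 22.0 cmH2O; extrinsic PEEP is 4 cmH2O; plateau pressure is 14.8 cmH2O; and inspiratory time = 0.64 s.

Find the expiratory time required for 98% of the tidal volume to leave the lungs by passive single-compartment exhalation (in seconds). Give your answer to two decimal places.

Vt = flow × Ti = 0.9 L/s × 0.64 s × 1000 mL/L = 576.0 mL.
R = (PIP − Pplat)/V̇ = (22.0 − 14.8) / 0.9 = 7.2/0.9 = 8.0 cmH2O·s/L.
C = Vt/(Pplat − PEEP) = 576.0 / (14.8 − 4) = 576.0/10.8 = 53.333 mL/cmH2O.
τ = R × C = 8.0 × 0.05333 L/cmH2O = 0.4266 s.
t = −τ·ln(1 − 0.98) = −0.4266·ln(0.02) = 1.669 s.

1.67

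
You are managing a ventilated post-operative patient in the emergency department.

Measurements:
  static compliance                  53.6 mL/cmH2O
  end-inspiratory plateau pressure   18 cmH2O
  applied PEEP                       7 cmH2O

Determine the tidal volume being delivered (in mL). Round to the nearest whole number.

590

Vt = Cstat × (Pplat − PEEP) = 53.6 × (18 − 7) = 53.6 × 11.0 = 589.6 mL.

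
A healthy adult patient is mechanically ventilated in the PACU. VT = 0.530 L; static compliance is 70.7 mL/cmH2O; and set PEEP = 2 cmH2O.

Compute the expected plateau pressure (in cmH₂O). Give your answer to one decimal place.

Pplat = PEEP + Vt / Cstat = 2 + 530 / 70.7 = 2 + 7.496 = 9.496 cmH2O.

9.5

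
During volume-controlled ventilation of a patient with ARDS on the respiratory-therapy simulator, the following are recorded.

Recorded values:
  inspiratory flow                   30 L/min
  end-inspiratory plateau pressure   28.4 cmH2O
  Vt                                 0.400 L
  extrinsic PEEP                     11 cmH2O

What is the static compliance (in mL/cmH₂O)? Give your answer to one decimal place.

23.0

Cstat = Vt / (Pplat − PEEP) = 400 / (28.4 − 11) = 400 / 17.4 = 22.989 mL/cmH2O.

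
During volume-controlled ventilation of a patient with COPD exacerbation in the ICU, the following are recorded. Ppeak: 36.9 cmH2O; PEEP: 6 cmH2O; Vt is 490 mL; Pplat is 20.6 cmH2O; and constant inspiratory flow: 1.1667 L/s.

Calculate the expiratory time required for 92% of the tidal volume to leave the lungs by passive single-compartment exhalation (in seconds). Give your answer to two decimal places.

R = (PIP − Pplat)/V̇ = (36.9 − 20.6) / 1.1667 = 16.3/1.1667 = 13.971 cmH2O·s/L.
C = Vt/(Pplat − PEEP) = 490.0 / (20.6 − 6) = 490.0/14.6 = 33.562 mL/cmH2O.
τ = R × C = 13.971 × 0.03356 L/cmH2O = 0.4689 s.
t = −τ·ln(1 − 0.92) = −0.4689·ln(0.08) = 1.184 s.

1.18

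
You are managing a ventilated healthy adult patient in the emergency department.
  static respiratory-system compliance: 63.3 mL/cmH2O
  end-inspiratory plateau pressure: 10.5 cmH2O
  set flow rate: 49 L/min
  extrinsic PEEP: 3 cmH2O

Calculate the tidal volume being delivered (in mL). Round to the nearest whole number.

Vt = Cstat × (Pplat − PEEP) = 63.3 × (10.5 − 3) = 63.3 × 7.5 = 474.75 mL.

475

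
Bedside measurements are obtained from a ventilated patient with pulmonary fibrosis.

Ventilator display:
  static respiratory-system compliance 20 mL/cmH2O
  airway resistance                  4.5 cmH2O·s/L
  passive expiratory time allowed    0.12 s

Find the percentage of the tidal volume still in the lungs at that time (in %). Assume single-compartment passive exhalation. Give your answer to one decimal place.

26.4

τ = R × C = 4.5 × 20 mL/cmH2O = 4.5 × 0.020 L/cmH2O = 0.09 s.
Passive exhalation: V(t)/V₀ = e^(−t/τ) = e^(−0.12/0.09) = 0.2636.
Fraction remaining = 0.2636 → 26.36%.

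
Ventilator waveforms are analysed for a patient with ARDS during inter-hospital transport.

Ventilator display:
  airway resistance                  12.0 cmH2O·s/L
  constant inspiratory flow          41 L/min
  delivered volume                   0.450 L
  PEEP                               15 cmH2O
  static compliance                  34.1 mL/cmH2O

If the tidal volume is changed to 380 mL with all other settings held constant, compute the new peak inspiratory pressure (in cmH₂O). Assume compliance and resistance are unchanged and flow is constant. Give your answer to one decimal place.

Flow: 41 L/min ÷ 60 = 0.6833 L/s.
PIP = Vt/C + R·V̇ + PEEP (constant-flow equation of motion).
Only the elastic term changes: ΔPIP = ΔVt / C = (380 − 450) / 34.1 = -2.053 cmH2O.
Original PIP = 450/34.1 + 12.0×0.6833 + 15 = 36.396 cmH2O; new PIP = 36.396 + (-2.053) = 34.343 cmH2O.

34.3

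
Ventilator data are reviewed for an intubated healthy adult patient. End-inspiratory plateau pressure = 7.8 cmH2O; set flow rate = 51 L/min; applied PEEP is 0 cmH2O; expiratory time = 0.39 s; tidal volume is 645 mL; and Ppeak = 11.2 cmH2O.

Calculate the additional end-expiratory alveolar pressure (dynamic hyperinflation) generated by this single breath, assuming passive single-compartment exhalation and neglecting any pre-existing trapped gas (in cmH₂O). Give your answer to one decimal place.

2.4

Flow: 51 L/min ÷ 60 = 0.85 L/s.
R = (PIP − Pplat)/V̇ = (11.2 − 7.8) / 0.85 = 3.4/0.85 = 4.0 cmH2O·s/L.
C = Vt/(Pplat − PEEP) = 645.0 / (7.8 − 0) = 645.0/7.8 = 82.692 mL/cmH2O.
τ = R × C = 4.0 × 0.08269 L/cmH2O = 0.3308 s.
Fraction remaining = e^(−Te/τ) = e^(−0.39/0.3308) = 0.3076; trapped volume = 645.0 × 0.3076 = 198.4 mL.
Additional alveolar pressure from trapping ≈ V_trapped / C = 198.4 / 82.692 = 2.399 cmH2O.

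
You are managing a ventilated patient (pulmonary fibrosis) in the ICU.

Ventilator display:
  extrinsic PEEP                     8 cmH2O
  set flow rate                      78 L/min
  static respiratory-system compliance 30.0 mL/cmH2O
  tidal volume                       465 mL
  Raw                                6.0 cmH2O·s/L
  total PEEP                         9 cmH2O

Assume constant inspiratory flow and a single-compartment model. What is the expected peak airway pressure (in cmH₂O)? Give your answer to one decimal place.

32.3

Flow: 78 L/min ÷ 60 = 1.3 L/s.
Total PEEP = 9 cmH2O (set 8 + intrinsic 1); this is the baseline alveolar pressure.
Equation of motion (constant flow): PIP = Vt/C + R·V̇ + PEEP.
PIP = 465/30.0 + 6.0×1.3 + 9 = 15.5 + 7.8 + 9 = 32.3 cmH2O.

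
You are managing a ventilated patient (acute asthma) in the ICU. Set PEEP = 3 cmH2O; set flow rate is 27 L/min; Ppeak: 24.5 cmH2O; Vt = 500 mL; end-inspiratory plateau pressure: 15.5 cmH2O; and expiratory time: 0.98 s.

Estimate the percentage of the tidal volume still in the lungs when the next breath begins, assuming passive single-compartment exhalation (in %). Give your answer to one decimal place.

29.4

Flow: 27 L/min ÷ 60 = 0.45 L/s.
R = (PIP − Pplat)/V̇ = (24.5 − 15.5) / 0.45 = 9.0/0.45 = 20.0 cmH2O·s/L.
C = Vt/(Pplat − PEEP) = 500.0 / (15.5 − 3) = 500.0/12.5 = 40.0 mL/cmH2O.
τ = R × C = 20.0 × 0.04 L/cmH2O = 0.8 s.
Fraction remaining at end-expiration = e^(−Te/τ) = e^(−0.98/0.8) = 0.2938 → 29.38%.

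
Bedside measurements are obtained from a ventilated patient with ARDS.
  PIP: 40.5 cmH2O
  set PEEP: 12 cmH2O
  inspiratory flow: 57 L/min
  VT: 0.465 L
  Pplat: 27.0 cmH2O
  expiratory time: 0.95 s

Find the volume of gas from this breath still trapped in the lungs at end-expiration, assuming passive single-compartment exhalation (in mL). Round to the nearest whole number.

54

Flow: 57 L/min ÷ 60 = 0.95 L/s.
R = (PIP − Pplat)/V̇ = (40.5 − 27.0) / 0.95 = 13.5/0.95 = 14.211 cmH2O·s/L.
C = Vt/(Pplat − PEEP) = 465.0 / (27.0 − 12) = 465.0/15.0 = 31.0 mL/cmH2O.
τ = R × C = 14.211 × 0.031 L/cmH2O = 0.4405 s.
Fraction remaining = e^(−Te/τ) = e^(−0.95/0.4405) = 0.1157.
Trapped volume = 465.0 × 0.1157 = 53.801 mL.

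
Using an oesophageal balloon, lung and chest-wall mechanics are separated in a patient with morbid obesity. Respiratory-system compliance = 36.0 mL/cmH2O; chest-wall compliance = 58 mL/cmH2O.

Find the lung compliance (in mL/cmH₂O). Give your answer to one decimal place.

94.9

1/CL = 1/Crs − 1/Ccw.
1/CL = 1/36.0 − 1/58 = 0.01054.
CL = 94.877 mL/cmH2O.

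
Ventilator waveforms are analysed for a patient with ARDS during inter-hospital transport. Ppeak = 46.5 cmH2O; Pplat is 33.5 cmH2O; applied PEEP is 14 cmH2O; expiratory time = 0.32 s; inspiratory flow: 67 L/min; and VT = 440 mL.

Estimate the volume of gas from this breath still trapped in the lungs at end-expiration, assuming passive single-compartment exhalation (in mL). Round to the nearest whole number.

Flow: 67 L/min ÷ 60 = 1.1167 L/s.
R = (PIP − Pplat)/V̇ = (46.5 − 33.5) / 1.1167 = 13.0/1.1167 = 11.641 cmH2O·s/L.
C = Vt/(Pplat − PEEP) = 440.0 / (33.5 − 14) = 440.0/19.5 = 22.564 mL/cmH2O.
τ = R × C = 11.641 × 0.02256 L/cmH2O = 0.2626 s.
Fraction remaining = e^(−Te/τ) = e^(−0.32/0.2626) = 0.2956.
Trapped volume = 440.0 × 0.2956 = 130.06 mL.

130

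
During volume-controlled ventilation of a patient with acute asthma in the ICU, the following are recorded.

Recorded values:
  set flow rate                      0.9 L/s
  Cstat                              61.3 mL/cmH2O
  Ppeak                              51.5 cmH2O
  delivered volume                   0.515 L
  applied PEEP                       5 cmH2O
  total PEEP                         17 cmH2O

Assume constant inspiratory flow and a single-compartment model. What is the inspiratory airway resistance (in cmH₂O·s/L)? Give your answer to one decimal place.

Total PEEP = 17 cmH2O (set 5 + intrinsic 12); this is the baseline alveolar pressure.
Equation of motion (constant flow): PIP = Vt/C + R·V̇ + PEEP.
R·V̇ = PIP − Vt/C − PEEP = 51.5 − 515/61.3 − 17 = 51.5 − 8.401 − 17 = 26.099 cmH2O.
R = 26.099 / 0.9 = 28.999 cmH2O·s/L.

29.0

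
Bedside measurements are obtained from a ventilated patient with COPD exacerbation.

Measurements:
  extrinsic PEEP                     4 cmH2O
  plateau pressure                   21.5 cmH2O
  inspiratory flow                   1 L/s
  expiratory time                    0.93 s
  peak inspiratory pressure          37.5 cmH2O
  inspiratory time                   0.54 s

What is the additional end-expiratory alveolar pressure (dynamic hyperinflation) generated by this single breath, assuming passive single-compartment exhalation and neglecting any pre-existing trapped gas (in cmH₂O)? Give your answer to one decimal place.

2.7

Vt = flow × Ti = 1 L/s × 0.54 s × 1000 mL/L = 540.0 mL.
R = (PIP − Pplat)/V̇ = (37.5 − 21.5) / 1 = 16.0/1 = 16.0 cmH2O·s/L.
C = Vt/(Pplat − PEEP) = 540.0 / (21.5 − 4) = 540.0/17.5 = 30.857 mL/cmH2O.
τ = R × C = 16.0 × 0.03086 L/cmH2O = 0.4938 s.
Fraction remaining = e^(−Te/τ) = e^(−0.93/0.4938) = 0.1521; trapped volume = 540.0 × 0.1521 = 82.134 mL.
Additional alveolar pressure from trapping ≈ V_trapped / C = 82.134 / 30.857 = 2.662 cmH2O.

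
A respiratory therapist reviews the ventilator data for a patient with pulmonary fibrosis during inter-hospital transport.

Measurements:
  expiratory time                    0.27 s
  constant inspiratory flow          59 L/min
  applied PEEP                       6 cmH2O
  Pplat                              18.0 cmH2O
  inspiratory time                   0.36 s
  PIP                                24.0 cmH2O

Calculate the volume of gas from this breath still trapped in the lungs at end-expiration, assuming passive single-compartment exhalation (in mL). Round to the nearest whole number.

79

Flow: 59 L/min ÷ 60 = 0.9833 L/s.
Vt = flow × Ti = 0.9833 L/s × 0.36 s × 1000 mL/L = 353.99 mL.
R = (PIP − Pplat)/V̇ = (24.0 − 18.0) / 0.9833 = 6.0/0.9833 = 6.102 cmH2O·s/L.
C = Vt/(Pplat − PEEP) = 353.99 / (18.0 − 6) = 353.99/12.0 = 29.499 mL/cmH2O.
τ = R × C = 6.102 × 0.0295 L/cmH2O = 0.18 s.
Fraction remaining = e^(−Te/τ) = e^(−0.27/0.18) = 0.2231.
Trapped volume = 353.99 × 0.2231 = 78.975 mL.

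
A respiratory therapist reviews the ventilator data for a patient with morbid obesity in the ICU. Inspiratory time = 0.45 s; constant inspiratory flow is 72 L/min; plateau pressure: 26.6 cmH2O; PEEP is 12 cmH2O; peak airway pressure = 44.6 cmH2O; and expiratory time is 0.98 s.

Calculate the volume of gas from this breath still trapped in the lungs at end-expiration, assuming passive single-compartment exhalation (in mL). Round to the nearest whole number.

92

Flow: 72 L/min ÷ 60 = 1.2 L/s.
Vt = flow × Ti = 1.2 L/s × 0.45 s × 1000 mL/L = 540.0 mL.
R = (PIP − Pplat)/V̇ = (44.6 − 26.6) / 1.2 = 18.0/1.2 = 15.0 cmH2O·s/L.
C = Vt/(Pplat − PEEP) = 540.0 / (26.6 − 12) = 540.0/14.6 = 36.986 mL/cmH2O.
τ = R × C = 15.0 × 0.03699 L/cmH2O = 0.5549 s.
Fraction remaining = e^(−Te/τ) = e^(−0.98/0.5549) = 0.171.
Trapped volume = 540.0 × 0.171 = 92.34 mL.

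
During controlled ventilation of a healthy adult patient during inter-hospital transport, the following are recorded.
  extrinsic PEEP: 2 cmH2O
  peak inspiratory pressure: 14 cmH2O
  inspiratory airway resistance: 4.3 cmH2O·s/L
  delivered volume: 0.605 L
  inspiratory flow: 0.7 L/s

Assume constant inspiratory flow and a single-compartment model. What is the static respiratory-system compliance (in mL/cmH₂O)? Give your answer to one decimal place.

67.3

Equation of motion (constant flow): PIP = Vt/C + R·V̇ + PEEP.
Vt/C = PIP − R·V̇ − PEEP = 14 − 4.3×0.7 − 2 = 14 − 3.01 − 2 = 8.99 cmH2O.
C = Vt / 8.99 = 605 / 8.99 = 67.297 mL/cmH2O.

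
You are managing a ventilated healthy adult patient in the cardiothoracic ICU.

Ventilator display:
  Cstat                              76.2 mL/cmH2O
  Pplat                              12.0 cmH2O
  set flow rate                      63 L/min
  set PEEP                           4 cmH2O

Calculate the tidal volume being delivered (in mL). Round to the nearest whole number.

Vt = Cstat × (Pplat − PEEP) = 76.2 × (12.0 − 4) = 76.2 × 8.0 = 609.6 mL.

610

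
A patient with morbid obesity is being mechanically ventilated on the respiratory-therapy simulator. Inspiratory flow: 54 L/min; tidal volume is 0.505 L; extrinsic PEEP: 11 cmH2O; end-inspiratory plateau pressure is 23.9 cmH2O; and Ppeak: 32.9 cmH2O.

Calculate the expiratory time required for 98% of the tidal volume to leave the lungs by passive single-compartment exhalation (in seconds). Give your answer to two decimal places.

1.53

Flow: 54 L/min ÷ 60 = 0.9 L/s.
R = (PIP − Pplat)/V̇ = (32.9 − 23.9) / 0.9 = 9.0/0.9 = 10.0 cmH2O·s/L.
C = Vt/(Pplat − PEEP) = 505.0 / (23.9 − 11) = 505.0/12.9 = 39.147 mL/cmH2O.
τ = R × C = 10.0 × 0.03915 L/cmH2O = 0.3915 s.
t = −τ·ln(1 − 0.98) = −0.3915·ln(0.02) = 1.532 s.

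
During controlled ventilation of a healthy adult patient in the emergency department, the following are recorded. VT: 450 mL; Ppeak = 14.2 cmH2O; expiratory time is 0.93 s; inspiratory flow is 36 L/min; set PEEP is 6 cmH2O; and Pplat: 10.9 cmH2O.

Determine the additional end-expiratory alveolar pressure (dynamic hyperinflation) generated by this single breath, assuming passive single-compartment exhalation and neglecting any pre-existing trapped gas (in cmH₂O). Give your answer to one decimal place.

0.8

Flow: 36 L/min ÷ 60 = 0.6 L/s.
R = (PIP − Pplat)/V̇ = (14.2 − 10.9) / 0.6 = 3.3/0.6 = 5.5 cmH2O·s/L.
C = Vt/(Pplat − PEEP) = 450.0 / (10.9 − 6) = 450.0/4.9 = 91.837 mL/cmH2O.
τ = R × C = 5.5 × 0.09184 L/cmH2O = 0.5051 s.
Fraction remaining = e^(−Te/τ) = e^(−0.93/0.5051) = 0.1586; trapped volume = 450.0 × 0.1586 = 71.37 mL.
Additional alveolar pressure from trapping ≈ V_trapped / C = 71.37 / 91.837 = 0.7771 cmH2O.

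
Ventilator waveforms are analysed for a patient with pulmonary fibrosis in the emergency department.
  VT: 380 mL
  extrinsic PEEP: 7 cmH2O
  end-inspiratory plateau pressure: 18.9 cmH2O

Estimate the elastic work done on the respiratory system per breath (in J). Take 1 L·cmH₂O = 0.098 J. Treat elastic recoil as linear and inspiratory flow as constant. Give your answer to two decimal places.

0.22

Elastic work ≈ ½ × (Pplat − PEEP) × Vt = 0.5 × (18.9 − 7) × 0.380 L = 0.5 × 11.9 × 0.380 = 2.261 L·cmH2O.
× 0.098 J/(L·cmH2O) → 0.2216 J.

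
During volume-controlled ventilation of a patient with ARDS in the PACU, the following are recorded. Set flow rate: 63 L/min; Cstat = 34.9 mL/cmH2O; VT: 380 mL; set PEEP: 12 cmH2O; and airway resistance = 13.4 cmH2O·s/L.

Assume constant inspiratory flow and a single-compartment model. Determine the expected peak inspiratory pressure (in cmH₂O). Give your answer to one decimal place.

Flow: 63 L/min ÷ 60 = 1.05 L/s.
Equation of motion (constant flow): PIP = Vt/C + R·V̇ + PEEP.
PIP = 380/34.9 + 13.4×1.05 + 12 = 10.888 + 14.07 + 12 = 36.958 cmH2O.

37.0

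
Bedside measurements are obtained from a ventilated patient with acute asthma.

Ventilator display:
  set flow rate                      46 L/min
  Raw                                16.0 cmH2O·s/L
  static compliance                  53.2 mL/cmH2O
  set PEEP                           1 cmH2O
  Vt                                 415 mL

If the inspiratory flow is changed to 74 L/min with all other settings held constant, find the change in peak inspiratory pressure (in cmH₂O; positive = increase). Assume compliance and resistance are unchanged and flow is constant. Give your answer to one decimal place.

7.5

Flow: 46 L/min ÷ 60 = 0.7667 L/s.
New flow: 74 L/min ÷ 60 = 1.2333 L/s.
PIP = Vt/C + R·V̇ + PEEP (constant-flow equation of motion).
Only the resistive term changes: ΔPIP = R × ΔV̇ = 16.0 × (1.2333 − 0.7667) = 16.0 × 0.4666 = 7.466 cmH2O.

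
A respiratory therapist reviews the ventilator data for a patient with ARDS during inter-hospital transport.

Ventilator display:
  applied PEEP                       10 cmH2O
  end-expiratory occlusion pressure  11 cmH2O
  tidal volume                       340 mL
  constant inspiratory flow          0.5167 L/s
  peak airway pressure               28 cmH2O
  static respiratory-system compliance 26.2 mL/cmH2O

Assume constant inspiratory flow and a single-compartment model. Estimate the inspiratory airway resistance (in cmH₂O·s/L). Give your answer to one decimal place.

Total PEEP = 11 cmH2O (set 10 + intrinsic 1); this is the baseline alveolar pressure.
Equation of motion (constant flow): PIP = Vt/C + R·V̇ + PEEP.
R·V̇ = PIP − Vt/C − PEEP = 28 − 340/26.2 − 11 = 28 − 12.977 − 11 = 4.023 cmH2O.
R = 4.023 / 0.5167 = 7.786 cmH2O·s/L.

7.8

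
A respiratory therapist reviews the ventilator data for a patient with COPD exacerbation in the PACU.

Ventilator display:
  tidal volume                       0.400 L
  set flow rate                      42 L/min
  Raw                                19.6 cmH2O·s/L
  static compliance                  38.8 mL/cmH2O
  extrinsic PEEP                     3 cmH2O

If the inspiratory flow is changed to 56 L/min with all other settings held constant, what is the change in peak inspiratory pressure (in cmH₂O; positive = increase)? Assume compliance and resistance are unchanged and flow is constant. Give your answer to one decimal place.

Flow: 42 L/min ÷ 60 = 0.7 L/s.
New flow: 56 L/min ÷ 60 = 0.9333 L/s.
PIP = Vt/C + R·V̇ + PEEP (constant-flow equation of motion).
Only the resistive term changes: ΔPIP = R × ΔV̇ = 19.6 × (0.9333 − 0.7) = 19.6 × 0.2333 = 4.573 cmH2O.

4.6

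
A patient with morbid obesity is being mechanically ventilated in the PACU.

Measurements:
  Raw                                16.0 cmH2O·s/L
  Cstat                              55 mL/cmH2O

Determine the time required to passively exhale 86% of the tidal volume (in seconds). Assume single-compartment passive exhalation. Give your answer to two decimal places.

τ = R × C = 16.0 × 55 mL/cmH2O = 16.0 × 0.055 L/cmH2O = 0.88 s.
Exhaled fraction f = 1 − e^(−t/τ) → t = −τ·ln(1 − f) = −0.88·ln(0.14) = 1.73 s.

1.73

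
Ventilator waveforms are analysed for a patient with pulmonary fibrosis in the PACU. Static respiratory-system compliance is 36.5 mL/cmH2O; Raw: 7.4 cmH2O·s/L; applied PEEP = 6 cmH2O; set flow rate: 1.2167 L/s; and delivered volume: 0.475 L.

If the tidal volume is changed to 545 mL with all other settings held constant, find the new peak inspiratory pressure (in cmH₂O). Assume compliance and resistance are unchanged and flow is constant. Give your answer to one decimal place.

29.9

PIP = Vt/C + R·V̇ + PEEP (constant-flow equation of motion).
Only the elastic term changes: ΔPIP = ΔVt / C = (545 − 475) / 36.5 = 1.918 cmH2O.
Original PIP = 475/36.5 + 7.4×1.2167 + 6 = 28.017 cmH2O; new PIP = 28.017 + (1.918) = 29.935 cmH2O.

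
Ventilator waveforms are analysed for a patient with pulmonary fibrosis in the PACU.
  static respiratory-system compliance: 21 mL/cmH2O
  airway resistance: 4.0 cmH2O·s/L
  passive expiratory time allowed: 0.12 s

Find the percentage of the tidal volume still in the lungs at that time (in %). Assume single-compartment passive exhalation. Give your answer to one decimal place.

24.0

τ = R × C = 4.0 × 21 mL/cmH2O = 4.0 × 0.021 L/cmH2O = 0.084 s.
Passive exhalation: V(t)/V₀ = e^(−t/τ) = e^(−0.12/0.084) = 0.2397.
Fraction remaining = 0.2397 → 23.97%.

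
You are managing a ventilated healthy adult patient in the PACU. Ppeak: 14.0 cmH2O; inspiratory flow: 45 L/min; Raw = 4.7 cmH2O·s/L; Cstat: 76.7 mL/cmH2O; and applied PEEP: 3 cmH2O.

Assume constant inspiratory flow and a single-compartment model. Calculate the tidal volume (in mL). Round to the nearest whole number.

Flow: 45 L/min ÷ 60 = 0.75 L/s.
Equation of motion (constant flow): PIP = Vt/C + R·V̇ + PEEP.
Vt/C = PIP − R·V̇ − PEEP = 14.0 − 3.525 − 3 = 7.475 cmH2O.
Vt = C × 7.475 = 76.7 × 7.475 = 573.33 mL.

573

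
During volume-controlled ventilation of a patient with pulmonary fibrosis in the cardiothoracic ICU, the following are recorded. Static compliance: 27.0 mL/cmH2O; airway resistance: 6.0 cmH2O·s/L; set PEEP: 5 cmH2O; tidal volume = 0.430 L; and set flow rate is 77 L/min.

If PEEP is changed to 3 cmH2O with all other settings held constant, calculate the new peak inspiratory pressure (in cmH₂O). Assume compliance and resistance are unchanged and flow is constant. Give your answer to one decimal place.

26.6

Flow: 77 L/min ÷ 60 = 1.2833 L/s.
PIP = Vt/C + R·V̇ + PEEP (constant-flow equation of motion).
Only the baseline term changes: ΔPIP = ΔPEEP = 3 − 5 = -2.0 cmH2O.
Original PIP = 430/27.0 + 6.0×1.2833 + 5 = 28.626 cmH2O; new PIP = 28.626 + (-2.0) = 26.626 cmH2O.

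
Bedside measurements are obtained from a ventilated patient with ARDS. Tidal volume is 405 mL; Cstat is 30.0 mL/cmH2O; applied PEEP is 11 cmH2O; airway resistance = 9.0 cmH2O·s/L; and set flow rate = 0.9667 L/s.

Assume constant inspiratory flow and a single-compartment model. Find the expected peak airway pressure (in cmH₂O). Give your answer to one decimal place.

33.2

Equation of motion (constant flow): PIP = Vt/C + R·V̇ + PEEP.
PIP = 405/30.0 + 9.0×0.9667 + 11 = 13.5 + 8.7 + 11 = 33.2 cmH2O.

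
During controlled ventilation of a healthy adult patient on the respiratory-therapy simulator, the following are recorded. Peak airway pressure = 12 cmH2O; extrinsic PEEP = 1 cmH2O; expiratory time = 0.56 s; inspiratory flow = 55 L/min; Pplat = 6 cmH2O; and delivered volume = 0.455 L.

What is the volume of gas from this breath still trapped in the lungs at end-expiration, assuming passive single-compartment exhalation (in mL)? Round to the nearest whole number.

Flow: 55 L/min ÷ 60 = 0.9167 L/s.
R = (PIP − Pplat)/V̇ = (12 − 6) / 0.9167 = 6.0/0.9167 = 6.545 cmH2O·s/L.
C = Vt/(Pplat − PEEP) = 455.0 / (6 − 1) = 455.0/5.0 = 91.0 mL/cmH2O.
τ = R × C = 6.545 × 0.091 L/cmH2O = 0.5956 s.
Fraction remaining = e^(−Te/τ) = e^(−0.56/0.5956) = 0.3905.
Trapped volume = 455.0 × 0.3905 = 177.68 mL.

178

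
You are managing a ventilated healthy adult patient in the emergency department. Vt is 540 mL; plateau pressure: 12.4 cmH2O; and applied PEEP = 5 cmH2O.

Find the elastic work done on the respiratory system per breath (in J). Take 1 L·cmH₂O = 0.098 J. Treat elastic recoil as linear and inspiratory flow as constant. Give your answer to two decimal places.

0.20

Elastic work ≈ ½ × (Pplat − PEEP) × Vt = 0.5 × (12.4 − 5) × 0.540 L = 0.5 × 7.4 × 0.540 = 1.998 L·cmH2O.
× 0.098 J/(L·cmH2O) → 0.1958 J.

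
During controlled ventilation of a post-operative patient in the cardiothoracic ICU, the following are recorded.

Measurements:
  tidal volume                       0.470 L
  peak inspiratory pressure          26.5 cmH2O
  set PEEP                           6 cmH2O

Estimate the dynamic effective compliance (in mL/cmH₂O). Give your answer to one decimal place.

22.9

Dynamic compliance = Vt / (PIP − PEEP) = 470 / (26.5 − 6) = 470 / 20.5 = 22.927 mL/cmH2O.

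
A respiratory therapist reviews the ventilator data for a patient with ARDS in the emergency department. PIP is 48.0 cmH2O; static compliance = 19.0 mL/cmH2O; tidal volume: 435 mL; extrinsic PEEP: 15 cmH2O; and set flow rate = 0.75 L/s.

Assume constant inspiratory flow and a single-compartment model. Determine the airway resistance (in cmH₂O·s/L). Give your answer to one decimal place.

Equation of motion (constant flow): PIP = Vt/C + R·V̇ + PEEP.
R·V̇ = PIP − Vt/C − PEEP = 48.0 − 435/19.0 − 15 = 48.0 − 22.895 − 15 = 10.105 cmH2O.
R = 10.105 / 0.75 = 13.473 cmH2O·s/L.

13.5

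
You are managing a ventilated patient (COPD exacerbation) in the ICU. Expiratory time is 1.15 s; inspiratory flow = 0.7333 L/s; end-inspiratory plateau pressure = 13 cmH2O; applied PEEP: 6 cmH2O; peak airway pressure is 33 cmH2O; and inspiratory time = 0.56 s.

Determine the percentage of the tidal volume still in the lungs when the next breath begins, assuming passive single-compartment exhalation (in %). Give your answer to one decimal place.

48.7

Vt = flow × Ti = 0.7333 L/s × 0.56 s × 1000 mL/L = 410.65 mL.
R = (PIP − Pplat)/V̇ = (33 − 13) / 0.7333 = 20.0/0.7333 = 27.274 cmH2O·s/L.
C = Vt/(Pplat − PEEP) = 410.65 / (13 − 6) = 410.65/7.0 = 58.664 mL/cmH2O.
τ = R × C = 27.274 × 0.05866 L/cmH2O = 1.6 s.
Fraction remaining at end-expiration = e^(−Te/τ) = e^(−1.15/1.6) = 0.4874 → 48.74%.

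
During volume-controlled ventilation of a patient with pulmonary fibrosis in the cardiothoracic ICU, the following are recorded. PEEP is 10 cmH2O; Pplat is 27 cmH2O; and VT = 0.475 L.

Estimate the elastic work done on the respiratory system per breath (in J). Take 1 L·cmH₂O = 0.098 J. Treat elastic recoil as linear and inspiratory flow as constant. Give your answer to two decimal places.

Elastic work ≈ ½ × (Pplat − PEEP) × Vt = 0.5 × (27 − 10) × 0.475 L = 0.5 × 17.0 × 0.475 = 4.038 L·cmH2O.
× 0.098 J/(L·cmH2O) → 0.3957 J.

0.40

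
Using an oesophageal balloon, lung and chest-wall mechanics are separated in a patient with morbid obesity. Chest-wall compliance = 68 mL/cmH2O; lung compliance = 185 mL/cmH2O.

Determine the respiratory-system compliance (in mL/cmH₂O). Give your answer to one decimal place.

49.7

Lung and chest wall are elastances in series: 1/Crs = 1/CL + 1/Ccw.
1/Crs = 1/185 + 1/68 = 0.02011.
Crs = 49.727 mL/cmH2O.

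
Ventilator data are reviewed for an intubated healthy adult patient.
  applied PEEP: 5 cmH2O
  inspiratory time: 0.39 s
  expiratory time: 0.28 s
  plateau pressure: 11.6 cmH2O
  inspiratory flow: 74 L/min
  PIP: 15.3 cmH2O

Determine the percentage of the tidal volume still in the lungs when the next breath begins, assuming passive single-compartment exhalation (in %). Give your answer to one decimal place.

27.8

Flow: 74 L/min ÷ 60 = 1.2333 L/s.
Vt = flow × Ti = 1.2333 L/s × 0.39 s × 1000 mL/L = 480.99 mL.
R = (PIP − Pplat)/V̇ = (15.3 − 11.6) / 1.2333 = 3.7/1.2333 = 3.0 cmH2O·s/L.
C = Vt/(Pplat − PEEP) = 480.99 / (11.6 − 5) = 480.99/6.6 = 72.877 mL/cmH2O.
τ = R × C = 3.0 × 0.07288 L/cmH2O = 0.2186 s.
Fraction remaining at end-expiration = e^(−Te/τ) = e^(−0.28/0.2186) = 0.2778 → 27.78%.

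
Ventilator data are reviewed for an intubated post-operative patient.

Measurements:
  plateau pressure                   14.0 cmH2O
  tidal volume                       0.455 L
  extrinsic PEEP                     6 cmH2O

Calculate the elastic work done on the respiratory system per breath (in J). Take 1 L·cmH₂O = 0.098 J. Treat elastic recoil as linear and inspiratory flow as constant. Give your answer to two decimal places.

Elastic work ≈ ½ × (Pplat − PEEP) × Vt = 0.5 × (14.0 − 6) × 0.455 L = 0.5 × 8.0 × 0.455 = 1.82 L·cmH2O.
× 0.098 J/(L·cmH2O) → 0.1784 J.

0.18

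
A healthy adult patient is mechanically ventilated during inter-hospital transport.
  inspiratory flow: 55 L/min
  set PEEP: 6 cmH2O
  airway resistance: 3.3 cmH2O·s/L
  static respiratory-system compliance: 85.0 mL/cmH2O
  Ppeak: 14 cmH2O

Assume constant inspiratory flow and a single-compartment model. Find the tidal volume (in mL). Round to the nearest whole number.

Flow: 55 L/min ÷ 60 = 0.9167 L/s.
Equation of motion (constant flow): PIP = Vt/C + R·V̇ + PEEP.
Vt/C = PIP − R·V̇ − PEEP = 14 − 3.025 − 6 = 4.975 cmH2O.
Vt = C × 4.975 = 85.0 × 4.975 = 422.88 mL.

423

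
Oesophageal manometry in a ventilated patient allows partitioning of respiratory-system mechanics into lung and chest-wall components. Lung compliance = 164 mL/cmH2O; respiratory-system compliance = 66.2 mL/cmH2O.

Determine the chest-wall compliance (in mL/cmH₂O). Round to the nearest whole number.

111

1/Ccw = 1/Crs − 1/CL.
1/Ccw = 1/66.2 − 1/164 = 0.009008.
Ccw = 111.01 mL/cmH2O.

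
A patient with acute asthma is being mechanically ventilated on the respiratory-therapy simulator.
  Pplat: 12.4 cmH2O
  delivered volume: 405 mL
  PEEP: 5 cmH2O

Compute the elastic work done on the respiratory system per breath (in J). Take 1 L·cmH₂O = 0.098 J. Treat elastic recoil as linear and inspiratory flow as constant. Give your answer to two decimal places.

0.15

Elastic work ≈ ½ × (Pplat − PEEP) × Vt = 0.5 × (12.4 − 5) × 0.405 L = 0.5 × 7.4 × 0.405 = 1.499 L·cmH2O.
× 0.098 J/(L·cmH2O) → 0.1469 J.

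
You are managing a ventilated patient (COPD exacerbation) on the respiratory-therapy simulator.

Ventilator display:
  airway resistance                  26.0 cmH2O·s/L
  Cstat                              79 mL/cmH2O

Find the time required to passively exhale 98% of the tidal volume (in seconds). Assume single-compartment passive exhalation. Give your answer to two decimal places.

8.04

τ = R × C = 26.0 × 79 mL/cmH2O = 26.0 × 0.079 L/cmH2O = 2.054 s.
Exhaled fraction f = 1 − e^(−t/τ) → t = −τ·ln(1 − f) = −2.054·ln(0.02) = 8.035 s.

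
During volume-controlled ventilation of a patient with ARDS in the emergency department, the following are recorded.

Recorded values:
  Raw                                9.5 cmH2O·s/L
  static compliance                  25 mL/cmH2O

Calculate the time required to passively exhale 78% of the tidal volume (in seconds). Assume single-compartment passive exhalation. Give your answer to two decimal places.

0.36

τ = R × C = 9.5 × 25 mL/cmH2O = 9.5 × 0.025 L/cmH2O = 0.2375 s.
Exhaled fraction f = 1 − e^(−t/τ) → t = −τ·ln(1 − f) = −0.2375·ln(0.22) = 0.3596 s.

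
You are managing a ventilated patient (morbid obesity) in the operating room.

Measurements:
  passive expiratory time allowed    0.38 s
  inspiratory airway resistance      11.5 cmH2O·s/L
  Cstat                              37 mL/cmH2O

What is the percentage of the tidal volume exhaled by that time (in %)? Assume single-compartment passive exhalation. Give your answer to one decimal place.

59.1

τ = R × C = 11.5 × 37 mL/cmH2O = 11.5 × 0.037 L/cmH2O = 0.4255 s.
Passive exhalation: V(t)/V₀ = e^(−t/τ) = e^(−0.38/0.4255) = 0.4094.
Fraction exhaled = 1 − 0.4094 = 0.5906 → 59.06%.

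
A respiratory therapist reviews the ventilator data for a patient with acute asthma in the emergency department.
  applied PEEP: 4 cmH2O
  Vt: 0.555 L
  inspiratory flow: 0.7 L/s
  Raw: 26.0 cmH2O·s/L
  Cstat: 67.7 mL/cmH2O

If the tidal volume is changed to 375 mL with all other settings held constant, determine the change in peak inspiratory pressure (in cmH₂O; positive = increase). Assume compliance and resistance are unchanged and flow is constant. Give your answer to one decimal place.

-2.7

PIP = Vt/C + R·V̇ + PEEP (constant-flow equation of motion).
Only the elastic term changes: ΔPIP = ΔVt / C = (375 − 555) / 67.7 = -2.659 cmH2O.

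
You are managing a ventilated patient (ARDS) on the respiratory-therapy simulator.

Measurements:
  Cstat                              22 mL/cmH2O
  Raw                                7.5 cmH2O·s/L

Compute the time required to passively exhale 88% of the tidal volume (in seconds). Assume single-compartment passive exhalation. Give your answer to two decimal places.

0.35

τ = R × C = 7.5 × 22 mL/cmH2O = 7.5 × 0.022 L/cmH2O = 0.165 s.
Exhaled fraction f = 1 − e^(−t/τ) → t = −τ·ln(1 − f) = −0.165·ln(0.12) = 0.3498 s.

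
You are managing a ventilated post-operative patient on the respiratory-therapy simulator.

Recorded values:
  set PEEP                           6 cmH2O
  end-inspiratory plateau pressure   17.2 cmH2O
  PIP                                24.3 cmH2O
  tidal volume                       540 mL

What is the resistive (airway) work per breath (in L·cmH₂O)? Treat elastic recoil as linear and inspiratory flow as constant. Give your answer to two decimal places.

3.83

With constant inspiratory flow the resistive pressure is constant at PIP − Pplat = 24.3 − 17.2 = 7.1 cmH2O, so resistive work = 7.1 × 0.540 = 3.834 L·cmH2O.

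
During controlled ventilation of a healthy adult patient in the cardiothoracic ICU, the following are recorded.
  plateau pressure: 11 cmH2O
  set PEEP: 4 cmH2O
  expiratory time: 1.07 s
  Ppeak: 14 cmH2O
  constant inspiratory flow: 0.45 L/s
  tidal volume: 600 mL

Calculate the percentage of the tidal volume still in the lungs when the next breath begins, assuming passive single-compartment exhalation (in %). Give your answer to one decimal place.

15.4

R = (PIP − Pplat)/V̇ = (14 − 11) / 0.45 = 3.0/0.45 = 6.667 cmH2O·s/L.
C = Vt/(Pplat − PEEP) = 600.0 / (11 − 4) = 600.0/7.0 = 85.714 mL/cmH2O.
τ = R × C = 6.667 × 0.08571 L/cmH2O = 0.5714 s.
Fraction remaining at end-expiration = e^(−Te/τ) = e^(−1.07/0.5714) = 0.1537 → 15.37%.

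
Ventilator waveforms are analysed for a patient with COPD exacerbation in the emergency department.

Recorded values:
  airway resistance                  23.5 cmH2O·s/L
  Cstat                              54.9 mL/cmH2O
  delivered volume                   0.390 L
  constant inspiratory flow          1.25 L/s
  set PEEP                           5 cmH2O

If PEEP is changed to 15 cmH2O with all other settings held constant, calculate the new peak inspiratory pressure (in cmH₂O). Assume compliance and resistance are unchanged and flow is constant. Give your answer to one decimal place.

PIP = Vt/C + R·V̇ + PEEP (constant-flow equation of motion).
Only the baseline term changes: ΔPIP = ΔPEEP = 15 − 5 = 10.0 cmH2O.
Original PIP = 390/54.9 + 23.5×1.25 + 5 = 41.479 cmH2O; new PIP = 41.479 + (10.0) = 51.479 cmH2O.

51.5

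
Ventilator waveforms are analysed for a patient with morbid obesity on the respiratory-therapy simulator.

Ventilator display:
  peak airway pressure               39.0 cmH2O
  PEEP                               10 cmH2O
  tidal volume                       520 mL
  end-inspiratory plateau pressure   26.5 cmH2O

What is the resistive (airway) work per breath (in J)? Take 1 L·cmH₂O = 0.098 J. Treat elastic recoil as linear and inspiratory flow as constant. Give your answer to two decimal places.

With constant inspiratory flow the resistive pressure is constant at PIP − Pplat = 39.0 − 26.5 = 12.5 cmH2O, so resistive work = 12.5 × 0.520 = 6.5 L·cmH2O.
× 0.098 J/(L·cmH2O) → 0.637 J.

0.64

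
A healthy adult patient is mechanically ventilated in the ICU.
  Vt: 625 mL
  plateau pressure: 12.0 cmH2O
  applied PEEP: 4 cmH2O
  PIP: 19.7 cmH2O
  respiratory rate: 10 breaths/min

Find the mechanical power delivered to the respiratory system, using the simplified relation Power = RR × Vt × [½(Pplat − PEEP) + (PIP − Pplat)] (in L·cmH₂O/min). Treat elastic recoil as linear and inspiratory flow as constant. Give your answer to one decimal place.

Per-breath work = Vt × [½(Pplat−PEEP) + (PIP−Pplat)] = 0.625 × [0.5×8.0 + 7.7] = 0.625 × 11.7 = 7.313 L·cmH2O.
Power = 10 × 7.313 = 73.13 L·cmH2O/min.

73.1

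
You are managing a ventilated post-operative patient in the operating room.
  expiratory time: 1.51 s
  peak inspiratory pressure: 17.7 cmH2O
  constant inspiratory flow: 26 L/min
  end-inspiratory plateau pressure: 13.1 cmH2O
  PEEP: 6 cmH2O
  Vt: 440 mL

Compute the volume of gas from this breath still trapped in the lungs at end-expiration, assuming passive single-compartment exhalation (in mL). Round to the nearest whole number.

44

Flow: 26 L/min ÷ 60 = 0.4333 L/s.
R = (PIP − Pplat)/V̇ = (17.7 − 13.1) / 0.4333 = 4.6/0.4333 = 10.616 cmH2O·s/L.
C = Vt/(Pplat − PEEP) = 440.0 / (13.1 − 6) = 440.0/7.1 = 61.972 mL/cmH2O.
τ = R × C = 10.616 × 0.06197 L/cmH2O = 0.6579 s.
Fraction remaining = e^(−Te/τ) = e^(−1.51/0.6579) = 0.1007.
Trapped volume = 440.0 × 0.1007 = 44.308 mL.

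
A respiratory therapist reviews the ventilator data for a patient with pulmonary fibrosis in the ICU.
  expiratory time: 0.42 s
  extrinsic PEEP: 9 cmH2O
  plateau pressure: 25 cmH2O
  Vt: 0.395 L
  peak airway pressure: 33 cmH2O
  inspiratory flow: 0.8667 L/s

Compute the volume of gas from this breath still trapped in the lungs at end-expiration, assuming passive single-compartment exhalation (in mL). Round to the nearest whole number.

R = (PIP − Pplat)/V̇ = (33 − 25) / 0.8667 = 8.0/0.8667 = 9.23 cmH2O·s/L.
C = Vt/(Pplat − PEEP) = 395.0 / (25 − 9) = 395.0/16.0 = 24.688 mL/cmH2O.
τ = R × C = 9.23 × 0.02469 L/cmH2O = 0.2279 s.
Fraction remaining = e^(−Te/τ) = e^(−0.42/0.2279) = 0.1584.
Trapped volume = 395.0 × 0.1584 = 62.568 mL.

63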